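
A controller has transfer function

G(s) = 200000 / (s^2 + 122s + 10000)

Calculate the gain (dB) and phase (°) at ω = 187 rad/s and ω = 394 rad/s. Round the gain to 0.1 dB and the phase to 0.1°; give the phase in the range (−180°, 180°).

At s = jω = j187:
quadratic: (j187)² + 122·j187 + 10000 = -24969 + j22814 → |·| ≈ 33822, ∠ ≈ 137.58°
|G| = 200000 / 33822 ≈ 5.9133
Gain = 20 log₁₀(5.9133) ≈ 15.44 dB
∠G = 0.00° − 137.58° = -137.58°

At s = jω = j394:
quadratic: (j394)² + 122·j394 + 10000 = -145236 + j48068 → |·| ≈ 1.5298e+05, ∠ ≈ 161.69°
|G| = 200000 / 1.5298e+05 ≈ 1.3074
Gain = 20 log₁₀(1.3074) ≈ 2.33 dB
∠G = 0.00° − 161.69° = -161.69°

ω = 187: 15.4 dB, -137.6°; ω = 394: 2.3 dB, -161.7°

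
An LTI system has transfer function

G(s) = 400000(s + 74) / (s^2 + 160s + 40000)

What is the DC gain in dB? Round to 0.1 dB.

G(0) = 400000·74 / 40000 = 740
20 log₁₀(740) ≈ 57.38 dB

57.4 dB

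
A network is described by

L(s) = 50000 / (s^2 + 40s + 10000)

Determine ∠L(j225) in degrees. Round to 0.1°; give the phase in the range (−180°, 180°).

-167.5°

At s = jω = j225:
quadratic: (j225)² + 40·j225 + 10000 = -40625 + j9000 → |·| ≈ 41610, ∠ ≈ 167.51°
∠L = 0.00° − 167.51° = -167.51°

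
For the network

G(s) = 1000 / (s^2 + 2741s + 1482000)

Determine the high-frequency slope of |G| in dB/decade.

Each pole contributes −20 dB/decade at high frequency; each zero contributes +20 dB/decade.
Net: 0 zero(s) − 2 pole(s) → -40 dB/decade.

-40 dB/decade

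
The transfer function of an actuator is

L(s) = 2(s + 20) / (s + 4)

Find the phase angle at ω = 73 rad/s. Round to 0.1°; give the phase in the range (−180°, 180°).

At s = jω = j73:
zero (s+20): 20 + j73 → |·| = √(20²+73²) = √5729 ≈ 75.69, ∠ = arctan(73/20) ≈ 74.68°
pole (s+4): 4 + j73 → |·| = √(4²+73²) = √5345 ≈ 73.11, ∠ = arctan(73/4) ≈ 86.86°
∠L = 74.68° − 86.86° = -12.18°

-12.2°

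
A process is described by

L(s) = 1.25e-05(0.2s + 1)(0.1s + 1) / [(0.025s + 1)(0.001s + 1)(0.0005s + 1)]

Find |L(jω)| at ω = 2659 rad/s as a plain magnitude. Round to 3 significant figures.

0.00563

At ω = 2659 rad/s:
zero (1 + j2659·0.2) = 1 + j531.8 → |·| ≈ 531.8, ∠ ≈ 89.89°
zero (1 + j2659·0.1) = 1 + j265.9 → |·| ≈ 265.9, ∠ ≈ 89.78°
pole (1 + j2659·0.025) = 1 + j66.475 → |·| ≈ 66.483, ∠ ≈ 89.14°
pole (1 + j2659·0.001) = 1 + j2.659 → |·| ≈ 2.8408, ∠ ≈ 69.39°
pole (1 + j2659·0.0005) = 1 + j1.3295 → |·| ≈ 1.6636, ∠ ≈ 53.05°
|L| = 1.25e-05 · 531.8 · 265.9 / (66.483 · 2.8408 · 1.6636) ≈ 0.0056257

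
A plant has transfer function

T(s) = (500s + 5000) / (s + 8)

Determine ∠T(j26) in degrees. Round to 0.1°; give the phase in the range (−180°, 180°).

-3.9°

Substitute s = j26:
Numerator: 500(j26) + 5000 = 5000 + j13000
Denominator: (j26) + 8 = 8 + j26
|N| = √(5000² + 13000²) ≈ 13928, ∠N ≈ 68.96°
|D| = √(8² + 26²) ≈ 27.203, ∠D ≈ 72.90°
∠T = 68.96° − 72.90° = -3.94°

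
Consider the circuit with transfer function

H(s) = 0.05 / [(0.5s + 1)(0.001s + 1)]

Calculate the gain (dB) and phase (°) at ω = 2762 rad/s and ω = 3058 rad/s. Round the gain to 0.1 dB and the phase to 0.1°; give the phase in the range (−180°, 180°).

At ω = 2762 rad/s:
pole (1 + j2762·0.5) = 1 + j1381 → |·| ≈ 1381, ∠ ≈ 89.96°
pole (1 + j2762·0.001) = 1 + j2.762 → |·| ≈ 2.9375, ∠ ≈ 70.10°
|H| = 0.05 · 1 / (1381 · 2.9375) ≈ 1.2325e-05
Gain = 20 log₁₀(1.2325e-05) ≈ -98.18 dB
∠H = (0°) − (89.96° + 70.10°) = -160.06°

At ω = 3058 rad/s:
pole (1 + j3058·0.5) = 1 + j1529 → |·| ≈ 1529, ∠ ≈ 89.96°
pole (1 + j3058·0.001) = 1 + j3.058 → |·| ≈ 3.2174, ∠ ≈ 71.89°
|H| = 0.05 · 1 / (1529 · 3.2174) ≈ 1.0164e-05
Gain = 20 log₁₀(1.0164e-05) ≈ -99.86 dB
∠H = (0°) − (89.96° + 71.89°) = -161.85°

ω = 2762: -98.2 dB, -160.1°; ω = 3058: -99.9 dB, -161.9°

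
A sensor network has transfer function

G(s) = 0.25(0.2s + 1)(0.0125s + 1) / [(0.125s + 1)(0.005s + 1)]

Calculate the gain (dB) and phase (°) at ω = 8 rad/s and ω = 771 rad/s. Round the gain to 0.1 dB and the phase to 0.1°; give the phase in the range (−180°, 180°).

At ω = 8 rad/s:
zero (1 + j8·0.2) = 1 + j1.6 → |·| ≈ 1.8868, ∠ ≈ 57.99°
zero (1 + j8·0.0125) = 1 + j0.1 → |·| ≈ 1.005, ∠ ≈ 5.71°
pole (1 + j8·0.125) = 1 + j1 → |·| ≈ 1.4142, ∠ ≈ 45.00°
pole (1 + j8·0.005) = 1 + j0.04 → |·| ≈ 1.0008, ∠ ≈ 2.29°
|G| = 0.25 · 1.8868 · 1.005 / (1.4142 · 1.0008) ≈ 0.33495
Gain = 20 log₁₀(0.33495) ≈ -9.50 dB
∠G = (57.99° + 5.71°) − (45.00° + 2.29°) = 16.41°

At ω = 771 rad/s:
zero (1 + j771·0.2) = 1 + j154.2 → |·| ≈ 154.2, ∠ ≈ 89.63°
zero (1 + j771·0.0125) = 1 + j9.6375 → |·| ≈ 9.6892, ∠ ≈ 84.08°
pole (1 + j771·0.125) = 1 + j96.375 → |·| ≈ 96.38, ∠ ≈ 89.41°
pole (1 + j771·0.005) = 1 + j3.855 → |·| ≈ 3.9826, ∠ ≈ 75.46°
|G| = 0.25 · 154.2 · 9.6892 / (96.38 · 3.9826) ≈ 0.9731
Gain = 20 log₁₀(0.9731) ≈ -0.24 dB
∠G = (89.63° + 84.08°) − (89.41° + 75.46°) = 8.84°

ω = 8: -9.5 dB, 16.4°; ω = 771: -0.2 dB, 8.8°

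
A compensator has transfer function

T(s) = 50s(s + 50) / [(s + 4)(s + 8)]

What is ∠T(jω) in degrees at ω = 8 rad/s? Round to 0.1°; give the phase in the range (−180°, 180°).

At s = jω = j8:
zero (s+50): 50 + j8 → |·| = √(50²+8²) = √2564 ≈ 50.636, ∠ = arctan(8/50) ≈ 9.09°
zero at origin: s = j8 → |·| = 8, ∠ = 90.00°
pole (s+4): 4 + j8 → |·| = √(4²+8²) = √80 ≈ 8.9443, ∠ = arctan(8/4) ≈ 63.43°
pole (s+8): 8 + j8 → |·| = √(8²+8²) = √128 ≈ 11.314, ∠ = arctan(8/8) ≈ 45.00°
∠T = 99.09° − 108.43° = -9.34°

-9.3°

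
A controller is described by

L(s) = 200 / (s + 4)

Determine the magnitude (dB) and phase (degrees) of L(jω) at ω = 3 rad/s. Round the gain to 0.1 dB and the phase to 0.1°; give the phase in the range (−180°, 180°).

Substitute s = j3:
Numerator: 200 = 200 + j0
Denominator: (j3) + 4 = 4 + j3
|N| = √(200² + 0²) ≈ 200, ∠N ≈ 0.00°
|D| = √(4² + 3²) ≈ 5, ∠D ≈ 36.87°
|L| = 200 / 5 ≈ 40
Gain = 20 log₁₀(40) ≈ 32.04 dB
∠L = 0.00° − 36.87° = -36.87°

32.0 dB, -36.9°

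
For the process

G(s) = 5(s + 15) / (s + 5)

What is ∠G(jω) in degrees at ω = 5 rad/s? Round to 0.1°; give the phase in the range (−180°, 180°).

At s = jω = j5:
zero (s+15): 15 + j5 → |·| = √(15²+5²) = √250 ≈ 15.811, ∠ = arctan(5/15) ≈ 18.43°
pole (s+5): 5 + j5 → |·| = √(5²+5²) = √50 ≈ 7.0711, ∠ = arctan(5/5) ≈ 45.00°
∠G = 18.43° − 45.00° = -26.57°

-26.6°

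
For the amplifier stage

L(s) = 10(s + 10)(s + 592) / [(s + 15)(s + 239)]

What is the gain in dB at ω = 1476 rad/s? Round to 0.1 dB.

At s = jω = j1476:
zero (s+10): 10 + j1476 → |·| = √(10²+1476²) = √2178676 ≈ 1476, ∠ = arctan(1476/10) ≈ 89.61°
zero (s+592): 592 + j1476 → |·| = √(592²+1476²) = √2529040 ≈ 1590.3, ∠ = arctan(1476/592) ≈ 68.15°
pole (s+15): 15 + j1476 → |·| = √(15²+1476²) = √2178801 ≈ 1476.1, ∠ = arctan(1476/15) ≈ 89.42°
pole (s+239): 239 + j1476 → |·| = √(239²+1476²) = √2235697 ≈ 1495.2, ∠ = arctan(1476/239) ≈ 80.80°
|L| = 10 · 2.3473e+06 / 2.2071e+06 ≈ 10.635
Gain = 20 log₁₀(10.635) ≈ 20.53 dB

20.5 dB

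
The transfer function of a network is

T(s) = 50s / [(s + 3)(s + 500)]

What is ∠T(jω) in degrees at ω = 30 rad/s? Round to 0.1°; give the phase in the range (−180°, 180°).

At s = jω = j30:
zero at origin: s = j30 → |·| = 30, ∠ = 90.00°
pole (s+3): 3 + j30 → |·| = √(3²+30²) = √909 ≈ 30.15, ∠ = arctan(30/3) ≈ 84.29°
pole (s+500): 500 + j30 → |·| = √(500²+30²) = √250900 ≈ 500.9, ∠ = arctan(30/500) ≈ 3.43°
∠T = 90.00° − 87.72° = 2.28°

2.3°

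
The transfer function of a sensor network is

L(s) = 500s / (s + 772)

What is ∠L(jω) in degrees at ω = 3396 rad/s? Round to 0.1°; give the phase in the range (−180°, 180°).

12.8°

At s = jω = j3396:
zero at origin: s = j3396 → |·| = 3396, ∠ = 90.00°
pole (s+772): 772 + j3396 → |·| = √(772²+3396²) = √12128800 ≈ 3482.6, ∠ = arctan(3396/772) ≈ 77.19°
∠L = 90.00° − 77.19° = 12.81°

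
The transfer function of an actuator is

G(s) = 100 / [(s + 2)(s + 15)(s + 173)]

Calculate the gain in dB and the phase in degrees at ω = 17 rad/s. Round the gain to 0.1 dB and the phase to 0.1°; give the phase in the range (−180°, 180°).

-56.6 dB, -137.5°

At s = jω = j17:
pole (s+2): 2 + j17 → |·| = √(2²+17²) = √293 ≈ 17.117, ∠ = arctan(17/2) ≈ 83.29°
pole (s+15): 15 + j17 → |·| = √(15²+17²) = √514 ≈ 22.672, ∠ = arctan(17/15) ≈ 48.58°
pole (s+173): 173 + j17 → |·| = √(173²+17²) = √30218 ≈ 173.83, ∠ = arctan(17/173) ≈ 5.61°
|G| = 100 / 67459 ≈ 0.0014824
Gain = 20 log₁₀(0.0014824) ≈ -56.58 dB
∠G = 0.00° − 137.48° = -137.48°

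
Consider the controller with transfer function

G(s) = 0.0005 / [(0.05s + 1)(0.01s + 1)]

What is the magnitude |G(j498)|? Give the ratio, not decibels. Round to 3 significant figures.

3.95e-06

At ω = 498 rad/s:
pole (1 + j498·0.05) = 1 + j24.9 → |·| ≈ 24.92, ∠ ≈ 87.70°
pole (1 + j498·0.01) = 1 + j4.98 → |·| ≈ 5.0794, ∠ ≈ 78.65°
|G| = 0.0005 · 1 / (24.92 · 5.0794) ≈ 3.9501e-06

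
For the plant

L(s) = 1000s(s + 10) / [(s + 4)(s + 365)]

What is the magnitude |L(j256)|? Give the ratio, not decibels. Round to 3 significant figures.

At s = jω = j256:
zero (s+10): 10 + j256 → |·| = √(10²+256²) = √65636 ≈ 256.2, ∠ = arctan(256/10) ≈ 87.76°
zero at origin: s = j256 → |·| = 256, ∠ = 90.00°
pole (s+4): 4 + j256 → |·| = √(4²+256²) = √65552 ≈ 256.03, ∠ = arctan(256/4) ≈ 89.10°
pole (s+365): 365 + j256 → |·| = √(365²+256²) = √198761 ≈ 445.83, ∠ = arctan(256/365) ≈ 35.04°
|L| = 1000 · 65587 / 1.1415e+05 ≈ 574.57

575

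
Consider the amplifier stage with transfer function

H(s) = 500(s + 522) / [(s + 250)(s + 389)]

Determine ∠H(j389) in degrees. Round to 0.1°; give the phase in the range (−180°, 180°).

-65.6°

At s = jω = j389:
zero (s+522): 522 + j389 → |·| = √(522²+389²) = √423805 ≈ 651, ∠ = arctan(389/522) ≈ 36.69°
pole (s+250): 250 + j389 → |·| = √(250²+389²) = √213821 ≈ 462.41, ∠ = arctan(389/250) ≈ 57.27°
pole (s+389): 389 + j389 → |·| = √(389²+389²) = √302642 ≈ 550.13, ∠ = arctan(389/389) ≈ 45.00°
∠H = 36.69° − 102.27° = -65.58°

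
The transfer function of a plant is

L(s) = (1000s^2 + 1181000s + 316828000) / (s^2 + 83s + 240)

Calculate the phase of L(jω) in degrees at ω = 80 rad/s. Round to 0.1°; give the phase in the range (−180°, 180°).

Substitute s = j80:
Numerator: 1000(j80)^2 + 1181000(j80) + 316828000 = 310428000 + j94480000
Denominator: (j80)^2 + 83(j80) + 240 = -6160 + j6640
|N| = √(310428000² + 94480000²) ≈ 3.2449e+08, ∠N ≈ 16.93°
|D| = √(6160² + 6640²) ≈ 9057.3, ∠D ≈ 132.85°
∠L = 16.93° − 132.85° = -115.92°

-115.9°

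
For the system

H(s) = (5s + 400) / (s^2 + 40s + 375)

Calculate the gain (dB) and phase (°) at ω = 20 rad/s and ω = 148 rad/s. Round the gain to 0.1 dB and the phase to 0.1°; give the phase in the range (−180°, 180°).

Substitute s = j20:
Numerator: 5(j20) + 400 = 400 + j100
Denominator: (j20)^2 + 40(j20) + 375 = -25 + j800
|N| = √(400² + 100²) ≈ 412.31, ∠N ≈ 14.04°
|D| = √(25² + 800²) ≈ 800.39, ∠D ≈ 91.79°
|H| = 412.31 / 800.39 ≈ 0.51514
Gain = 20 log₁₀(0.51514) ≈ -5.76 dB
∠H = 14.04° − 91.79° = -77.75°

Substitute s = j148:
Numerator: 5(j148) + 400 = 400 + j740
Denominator: (j148)^2 + 40(j148) + 375 = -21529 + j5920
|N| = √(400² + 740²) ≈ 841.19, ∠N ≈ 61.61°
|D| = √(21529² + 5920²) ≈ 22328, ∠D ≈ 164.62°
|H| = 841.19 / 22328 ≈ 0.037674
Gain = 20 log₁₀(0.037674) ≈ -28.48 dB
∠H = 61.61° − 164.62° = -103.01°

ω = 20: -5.8 dB, -77.8°; ω = 148: -28.5 dB, -103.0°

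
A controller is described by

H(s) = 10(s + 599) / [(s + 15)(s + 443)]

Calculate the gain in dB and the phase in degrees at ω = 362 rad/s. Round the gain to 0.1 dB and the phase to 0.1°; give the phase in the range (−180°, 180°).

At s = jω = j362:
zero (s+599): 599 + j362 → |·| = √(599²+362²) = √489845 ≈ 699.89, ∠ = arctan(362/599) ≈ 31.15°
pole (s+15): 15 + j362 → |·| = √(15²+362²) = √131269 ≈ 362.31, ∠ = arctan(362/15) ≈ 87.63°
pole (s+443): 443 + j362 → |·| = √(443²+362²) = √327293 ≈ 572.1, ∠ = arctan(362/443) ≈ 39.25°
|H| = 10 · 699.89 / 2.0728e+05 ≈ 0.033765
Gain = 20 log₁₀(0.033765) ≈ -29.43 dB
∠H = 31.15° − 126.88° = -95.73°

-29.4 dB, -95.7°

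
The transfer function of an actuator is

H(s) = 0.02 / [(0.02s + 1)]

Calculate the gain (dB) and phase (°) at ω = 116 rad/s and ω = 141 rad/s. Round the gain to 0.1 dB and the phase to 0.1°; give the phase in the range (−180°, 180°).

ω = 116: -42.0 dB, -66.7°; ω = 141: -43.5 dB, -70.5°

At ω = 116 rad/s:
pole (1 + j116·0.02) = 1 + j2.32 → |·| ≈ 2.5263, ∠ ≈ 66.68°
|H| = 0.02 · 1 / (2.5263) ≈ 0.0079167
Gain = 20 log₁₀(0.0079167) ≈ -42.03 dB
∠H = (0°) − (66.68°) = -66.68°

At ω = 141 rad/s:
pole (1 + j141·0.02) = 1 + j2.82 → |·| ≈ 2.9921, ∠ ≈ 70.47°
|H| = 0.02 · 1 / (2.9921) ≈ 0.0066843
Gain = 20 log₁₀(0.0066843) ≈ -43.50 dB
∠H = (0°) − (70.47°) = -70.47°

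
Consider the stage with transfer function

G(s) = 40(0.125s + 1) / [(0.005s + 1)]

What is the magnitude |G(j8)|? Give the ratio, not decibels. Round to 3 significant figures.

56.5

At ω = 8 rad/s:
zero (1 + j8·0.125) = 1 + j1 → |·| ≈ 1.4142, ∠ ≈ 45.00°
pole (1 + j8·0.005) = 1 + j0.04 → |·| ≈ 1.0008, ∠ ≈ 2.29°
|G| = 40 · 1.4142 / (1.0008) ≈ 56.523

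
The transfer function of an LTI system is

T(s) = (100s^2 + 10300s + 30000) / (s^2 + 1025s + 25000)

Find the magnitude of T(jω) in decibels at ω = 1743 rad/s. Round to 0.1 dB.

Substitute s = j1743:
Numerator: 100(j1743)^2 + 10300(j1743) + 30000 = -303774900 + j17952900
Denominator: (j1743)^2 + 1025(j1743) + 25000 = -3013049 + j1786575
|N| = √(303774900² + 17952900²) ≈ 3.043e+08, ∠N ≈ 176.62°
|D| = √(3013049² + 1786575²) ≈ 3.5029e+06, ∠D ≈ 149.33°
|T| = 3.043e+08 / 3.5029e+06 ≈ 86.871
Gain = 20 log₁₀(86.871) ≈ 38.78 dB

38.8 dB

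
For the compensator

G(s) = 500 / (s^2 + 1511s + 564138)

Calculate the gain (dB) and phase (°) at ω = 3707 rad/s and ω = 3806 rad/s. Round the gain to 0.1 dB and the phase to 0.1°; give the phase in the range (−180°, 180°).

ω = 3707: -89.1 dB, -157.0°; ω = 3806: -89.6 dB, -157.6°

Substitute s = j3707:
Numerator: 500 = 500 + j0
Denominator: (j3707)^2 + 1511(j3707) + 564138 = -13177711 + j5601277
|N| = √(500² + 0²) ≈ 500, ∠N ≈ 0.00°
|D| = √(13177711² + 5601277²) ≈ 1.4319e+07, ∠D ≈ 156.97°
|G| = 500 / 1.4319e+07 ≈ 3.4919e-05
Gain = 20 log₁₀(3.4919e-05) ≈ -89.14 dB
∠G = 0.00° − 156.97° = -156.97°

Substitute s = j3806:
Numerator: 500 = 500 + j0
Denominator: (j3806)^2 + 1511(j3806) + 564138 = -13921498 + j5750866
|N| = √(500² + 0²) ≈ 500, ∠N ≈ 0.00°
|D| = √(13921498² + 5750866²) ≈ 1.5063e+07, ∠D ≈ 157.55°
|G| = 500 / 1.5063e+07 ≈ 3.3194e-05
Gain = 20 log₁₀(3.3194e-05) ≈ -89.58 dB
∠G = 0.00° − 157.55° = -157.55°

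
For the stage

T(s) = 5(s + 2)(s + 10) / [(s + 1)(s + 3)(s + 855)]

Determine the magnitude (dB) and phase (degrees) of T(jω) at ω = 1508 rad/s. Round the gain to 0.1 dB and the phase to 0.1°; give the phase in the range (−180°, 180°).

-50.8 dB, -60.8°

At s = jω = j1508:
zero (s+2): 2 + j1508 → |·| = √(2²+1508²) = √2274068 ≈ 1508, ∠ = arctan(1508/2) ≈ 89.92°
zero (s+10): 10 + j1508 → |·| = √(10²+1508²) = √2274164 ≈ 1508, ∠ = arctan(1508/10) ≈ 89.62°
pole (s+1): 1 + j1508 → |·| = √(1²+1508²) = √2274065 ≈ 1508, ∠ = arctan(1508/1) ≈ 89.96°
pole (s+3): 3 + j1508 → |·| = √(3²+1508²) = √2274073 ≈ 1508, ∠ = arctan(1508/3) ≈ 89.89°
pole (s+855): 855 + j1508 → |·| = √(855²+1508²) = √3005089 ≈ 1733.5, ∠ = arctan(1508/855) ≈ 60.45°
|T| = 5 · 2.2741e+06 / 3.9421e+09 ≈ 0.0028844
Gain = 20 log₁₀(0.0028844) ≈ -50.80 dB
∠T = 179.54° − 240.30° = -60.76°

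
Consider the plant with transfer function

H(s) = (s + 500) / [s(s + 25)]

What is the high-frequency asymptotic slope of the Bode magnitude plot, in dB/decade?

-20 dB/decade

Each pole contributes −20 dB/decade at high frequency; each zero contributes +20 dB/decade.
Net: 1 zero(s) − 2 pole(s) → -20 dB/decade.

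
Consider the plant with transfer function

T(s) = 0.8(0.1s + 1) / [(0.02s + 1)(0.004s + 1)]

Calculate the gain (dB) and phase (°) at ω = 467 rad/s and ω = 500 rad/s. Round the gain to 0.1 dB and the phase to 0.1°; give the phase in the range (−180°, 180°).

At ω = 467 rad/s:
zero (1 + j467·0.1) = 1 + j46.7 → |·| ≈ 46.711, ∠ ≈ 88.77°
pole (1 + j467·0.02) = 1 + j9.34 → |·| ≈ 9.3934, ∠ ≈ 83.89°
pole (1 + j467·0.004) = 1 + j1.868 → |·| ≈ 2.1188, ∠ ≈ 61.84°
|T| = 0.8 · 46.711 / (9.3934 · 2.1188) ≈ 1.8776
Gain = 20 log₁₀(1.8776) ≈ 5.47 dB
∠T = (88.77°) − (83.89° + 61.84°) = -56.96°

At ω = 500 rad/s:
zero (1 + j500·0.1) = 1 + j50 → |·| ≈ 50.01, ∠ ≈ 88.85°
pole (1 + j500·0.02) = 1 + j10 → |·| ≈ 10.05, ∠ ≈ 84.29°
pole (1 + j500·0.004) = 1 + j2 → |·| ≈ 2.2361, ∠ ≈ 63.43°
|T| = 0.8 · 50.01 / (10.05 · 2.2361) ≈ 1.7803
Gain = 20 log₁₀(1.7803) ≈ 5.01 dB
∠T = (88.85°) − (84.29° + 63.43°) = -58.87°

ω = 467: 5.5 dB, -57.0°; ω = 500: 5.0 dB, -58.9°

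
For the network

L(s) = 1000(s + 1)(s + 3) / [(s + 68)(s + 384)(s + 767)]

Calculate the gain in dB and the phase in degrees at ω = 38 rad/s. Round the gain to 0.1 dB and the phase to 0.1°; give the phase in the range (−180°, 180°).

-24.0 dB, 136.3°

At s = jω = j38:
zero (s+1): 1 + j38 → |·| = √(1²+38²) = √1445 ≈ 38.013, ∠ = arctan(38/1) ≈ 88.49°
zero (s+3): 3 + j38 → |·| = √(3²+38²) = √1453 ≈ 38.118, ∠ = arctan(38/3) ≈ 85.49°
pole (s+68): 68 + j38 → |·| = √(68²+38²) = √6068 ≈ 77.897, ∠ = arctan(38/68) ≈ 29.20°
pole (s+384): 384 + j38 → |·| = √(384²+38²) = √148900 ≈ 385.88, ∠ = arctan(38/384) ≈ 5.65°
pole (s+767): 767 + j38 → |·| = √(767²+38²) = √589733 ≈ 767.94, ∠ = arctan(38/767) ≈ 2.84°
|L| = 1000 · 1449 / 2.3083e+07 ≈ 0.062773
Gain = 20 log₁₀(0.062773) ≈ -24.04 dB
∠L = 173.98° − 37.69° = 136.29°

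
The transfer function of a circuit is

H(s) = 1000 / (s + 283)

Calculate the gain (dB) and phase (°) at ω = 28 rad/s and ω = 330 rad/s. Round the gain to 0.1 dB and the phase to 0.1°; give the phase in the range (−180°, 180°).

ω = 28: 10.9 dB, -5.7°; ω = 330: 7.2 dB, -49.4°

Substitute s = j28:
Numerator: 1000 = 1000 + j0
Denominator: (j28) + 283 = 283 + j28
|N| = √(1000² + 0²) ≈ 1000, ∠N ≈ 0.00°
|D| = √(283² + 28²) ≈ 284.38, ∠D ≈ 5.65°
|H| = 1000 / 284.38 ≈ 3.5164
Gain = 20 log₁₀(3.5164) ≈ 10.92 dB
∠H = 0.00° − 5.65° = -5.65°

Substitute s = j330:
Numerator: 1000 = 1000 + j0
Denominator: (j330) + 283 = 283 + j330
|N| = √(1000² + 0²) ≈ 1000, ∠N ≈ 0.00°
|D| = √(283² + 330²) ≈ 434.73, ∠D ≈ 49.38°
|H| = 1000 / 434.73 ≈ 2.3003
Gain = 20 log₁₀(2.3003) ≈ 7.24 dB
∠H = 0.00° − 49.38° = -49.38°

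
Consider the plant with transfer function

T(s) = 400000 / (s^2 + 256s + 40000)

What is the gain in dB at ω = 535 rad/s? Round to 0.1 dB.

At s = jω = j535:
quadratic: (j535)² + 256·j535 + 40000 = -246225 + j136960 → |·| ≈ 2.8175e+05, ∠ ≈ 150.92°
|T| = 400000 / 2.8175e+05 ≈ 1.4197
Gain = 20 log₁₀(1.4197) ≈ 3.04 dB

3.0 dB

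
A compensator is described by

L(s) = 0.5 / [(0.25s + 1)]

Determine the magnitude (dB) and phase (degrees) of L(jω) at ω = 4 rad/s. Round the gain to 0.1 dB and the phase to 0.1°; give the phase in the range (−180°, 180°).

At ω = 4 rad/s:
pole (1 + j4·0.25) = 1 + j1 → |·| ≈ 1.4142, ∠ ≈ 45.00°
|L| = 0.5 · 1 / (1.4142) ≈ 0.35356
Gain = 20 log₁₀(0.35356) ≈ -9.03 dB
∠L = (0°) − (45.00°) = -45.00°

-9.0 dB, -45.0°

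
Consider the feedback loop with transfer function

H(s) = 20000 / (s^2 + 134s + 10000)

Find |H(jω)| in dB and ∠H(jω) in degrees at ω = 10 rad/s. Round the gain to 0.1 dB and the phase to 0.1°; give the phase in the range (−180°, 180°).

6.0 dB, -7.7°

At s = jω = j10:
quadratic: (j10)² + 134·j10 + 10000 = 9900 + j1340 → |·| ≈ 9990.3, ∠ ≈ 7.71°
|H| = 20000 / 9990.3 ≈ 2.0019
Gain = 20 log₁₀(2.0019) ≈ 6.03 dB
∠H = 0.00° − 7.71° = -7.71°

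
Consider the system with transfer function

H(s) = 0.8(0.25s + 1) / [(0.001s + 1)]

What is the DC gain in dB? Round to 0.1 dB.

H(0) = 0.8 · 1 / 1 = 0.8
20 log₁₀(0.8) ≈ -1.94 dB

-1.9 dB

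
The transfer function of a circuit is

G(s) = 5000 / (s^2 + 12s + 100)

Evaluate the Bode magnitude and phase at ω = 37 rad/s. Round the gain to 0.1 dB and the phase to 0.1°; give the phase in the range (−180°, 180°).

At s = jω = j37:
quadratic: (j37)² + 12·j37 + 100 = -1269 + j444 → |·| ≈ 1344.4, ∠ ≈ 160.72°
|G| = 5000 / 1344.4 ≈ 3.7191
Gain = 20 log₁₀(3.7191) ≈ 11.41 dB
∠G = 0.00° − 160.72° = -160.72°

11.4 dB, -160.7°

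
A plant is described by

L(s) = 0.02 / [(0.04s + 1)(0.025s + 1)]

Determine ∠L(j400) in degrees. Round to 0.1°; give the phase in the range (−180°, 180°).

-170.7°

At ω = 400 rad/s:
pole (1 + j400·0.04) = 1 + j16 → |·| ≈ 16.031, ∠ ≈ 86.42°
pole (1 + j400·0.025) = 1 + j10 → |·| ≈ 10.05, ∠ ≈ 84.29°
∠L = (0°) − (86.42° + 84.29°) = -170.71°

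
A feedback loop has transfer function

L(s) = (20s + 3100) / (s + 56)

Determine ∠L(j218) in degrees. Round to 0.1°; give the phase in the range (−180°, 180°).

-21.0°

Substitute s = j218:
Numerator: 20(j218) + 3100 = 3100 + j4360
Denominator: (j218) + 56 = 56 + j218
|N| = √(3100² + 4360²) ≈ 5349.7, ∠N ≈ 54.59°
|D| = √(56² + 218²) ≈ 225.08, ∠D ≈ 75.59°
∠L = 54.59° − 75.59° = -21.00°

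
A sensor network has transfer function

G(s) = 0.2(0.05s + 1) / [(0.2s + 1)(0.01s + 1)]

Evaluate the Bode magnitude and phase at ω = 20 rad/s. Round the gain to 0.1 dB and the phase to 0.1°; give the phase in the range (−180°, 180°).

At ω = 20 rad/s:
zero (1 + j20·0.05) = 1 + j1 → |·| ≈ 1.4142, ∠ ≈ 45.00°
pole (1 + j20·0.2) = 1 + j4 → |·| ≈ 4.1231, ∠ ≈ 75.96°
pole (1 + j20·0.01) = 1 + j0.2 → |·| ≈ 1.0198, ∠ ≈ 11.31°
|G| = 0.2 · 1.4142 / (4.1231 · 1.0198) ≈ 0.067267
Gain = 20 log₁₀(0.067267) ≈ -23.44 dB
∠G = (45.00°) − (75.96° + 11.31°) = -42.27°

-23.4 dB, -42.3°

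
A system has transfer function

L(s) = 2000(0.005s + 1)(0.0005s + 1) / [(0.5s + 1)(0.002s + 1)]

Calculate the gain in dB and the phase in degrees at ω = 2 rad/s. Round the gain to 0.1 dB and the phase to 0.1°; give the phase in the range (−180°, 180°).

63.0 dB, -44.6°

At ω = 2 rad/s:
zero (1 + j2·0.005) = 1 + j0.01 → |·| ≈ 1, ∠ ≈ 0.57°
zero (1 + j2·0.0005) = 1 + j0.001 → |·| ≈ 1, ∠ ≈ 0.06°
pole (1 + j2·0.5) = 1 + j1 → |·| ≈ 1.4142, ∠ ≈ 45.00°
pole (1 + j2·0.002) = 1 + j0.004 → |·| ≈ 1, ∠ ≈ 0.23°
|L| = 2000 · 1 · 1 / (1.4142 · 1) ≈ 1414.2
Gain = 20 log₁₀(1414.2) ≈ 63.01 dB
∠L = (0.57° + 0.06°) − (45.00° + 0.23°) = -44.60°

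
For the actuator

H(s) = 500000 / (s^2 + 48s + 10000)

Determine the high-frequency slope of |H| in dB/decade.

Each pole contributes −20 dB/decade at high frequency; each zero contributes +20 dB/decade.
Net: 0 zero(s) − 2 pole(s) → -40 dB/decade.

-40 dB/decade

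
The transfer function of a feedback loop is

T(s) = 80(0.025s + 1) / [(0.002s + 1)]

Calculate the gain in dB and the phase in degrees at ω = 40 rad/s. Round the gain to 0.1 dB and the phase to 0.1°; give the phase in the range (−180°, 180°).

At ω = 40 rad/s:
zero (1 + j40·0.025) = 1 + j1 → |·| ≈ 1.4142, ∠ ≈ 45.00°
pole (1 + j40·0.002) = 1 + j0.08 → |·| ≈ 1.0032, ∠ ≈ 4.57°
|T| = 80 · 1.4142 / (1.0032) ≈ 112.78
Gain = 20 log₁₀(112.78) ≈ 41.04 dB
∠T = (45.00°) − (4.57°) = 40.43°

41.0 dB, 40.4°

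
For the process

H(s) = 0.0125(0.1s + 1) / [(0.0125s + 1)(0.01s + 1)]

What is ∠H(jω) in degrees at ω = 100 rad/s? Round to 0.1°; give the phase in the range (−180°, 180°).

-12.1°

At ω = 100 rad/s:
zero (1 + j100·0.1) = 1 + j10 → |·| ≈ 10.05, ∠ ≈ 84.29°
pole (1 + j100·0.0125) = 1 + j1.25 → |·| ≈ 1.6008, ∠ ≈ 51.34°
pole (1 + j100·0.01) = 1 + j1 → |·| ≈ 1.4142, ∠ ≈ 45.00°
∠H = (84.29°) − (51.34° + 45.00°) = -12.05°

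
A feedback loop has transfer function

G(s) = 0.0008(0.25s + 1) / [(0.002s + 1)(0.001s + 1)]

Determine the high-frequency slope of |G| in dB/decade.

-20 dB/decade

Each pole contributes −20 dB/decade at high frequency; each zero contributes +20 dB/decade.
Net: 1 zero(s) − 2 pole(s) → -20 dB/decade.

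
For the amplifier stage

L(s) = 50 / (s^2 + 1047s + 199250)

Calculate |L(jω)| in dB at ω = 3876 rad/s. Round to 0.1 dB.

Substitute s = j3876:
Numerator: 50 = 50 + j0
Denominator: (j3876)^2 + 1047(j3876) + 199250 = -14824126 + j4058172
|N| = √(50² + 0²) ≈ 50, ∠N ≈ 0.00°
|D| = √(14824126² + 4058172²) ≈ 1.537e+07, ∠D ≈ 164.69°
|L| = 50 / 1.537e+07 ≈ 3.2531e-06
Gain = 20 log₁₀(3.2531e-06) ≈ -109.75 dB

-109.8 dB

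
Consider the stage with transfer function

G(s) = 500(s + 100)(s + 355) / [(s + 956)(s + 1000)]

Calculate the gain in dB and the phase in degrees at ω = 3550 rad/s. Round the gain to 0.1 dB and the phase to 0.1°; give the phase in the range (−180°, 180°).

At s = jω = j3550:
zero (s+100): 100 + j3550 → |·| = √(100²+3550²) = √12612500 ≈ 3551.4, ∠ = arctan(3550/100) ≈ 88.39°
zero (s+355): 355 + j3550 → |·| = √(355²+3550²) = √12728525 ≈ 3567.7, ∠ = arctan(3550/355) ≈ 84.29°
pole (s+956): 956 + j3550 → |·| = √(956²+3550²) = √13516436 ≈ 3676.5, ∠ = arctan(3550/956) ≈ 74.93°
pole (s+1000): 1000 + j3550 → |·| = √(1000²+3550²) = √13602500 ≈ 3688.2, ∠ = arctan(3550/1000) ≈ 74.27°
|G| = 500 · 1.267e+07 / 1.356e+07 ≈ 467.18
Gain = 20 log₁₀(467.18) ≈ 53.39 dB
∠G = 172.68° − 149.20° = 23.48°

53.4 dB, 23.5°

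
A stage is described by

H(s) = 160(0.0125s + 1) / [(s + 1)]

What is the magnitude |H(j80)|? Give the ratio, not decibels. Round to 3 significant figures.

2.83

At ω = 80 rad/s:
zero (1 + j80·0.0125) = 1 + j1 → |·| ≈ 1.4142, ∠ ≈ 45.00°
pole (1 + j80·1) = 1 + j80 → |·| ≈ 80.006, ∠ ≈ 89.28°
|H| = 160 · 1.4142 / (80.006) ≈ 2.8282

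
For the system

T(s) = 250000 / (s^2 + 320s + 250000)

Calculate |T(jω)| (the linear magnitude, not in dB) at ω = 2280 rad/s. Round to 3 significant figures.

At s = jω = j2280:
quadratic: (j2280)² + 320·j2280 + 250000 = -4948400 + j729600 → |·| ≈ 5.0019e+06, ∠ ≈ 171.61°
|T| = 250000 / 5.0019e+06 ≈ 0.049981

0.0500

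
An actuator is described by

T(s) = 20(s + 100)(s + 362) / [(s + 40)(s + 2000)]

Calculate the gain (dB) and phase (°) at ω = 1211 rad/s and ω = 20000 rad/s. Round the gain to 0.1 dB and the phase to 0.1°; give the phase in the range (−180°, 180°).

ω = 1211: 20.7 dB, 39.3°; ω = 20000: 26.0 dB, 4.5°

At s = jω = j1211:
zero (s+100): 100 + j1211 → |·| = √(100²+1211²) = √1476521 ≈ 1215.1, ∠ = arctan(1211/100) ≈ 85.28°
zero (s+362): 362 + j1211 → |·| = √(362²+1211²) = √1597565 ≈ 1263.9, ∠ = arctan(1211/362) ≈ 73.36°
pole (s+40): 40 + j1211 → |·| = √(40²+1211²) = √1468121 ≈ 1211.7, ∠ = arctan(1211/40) ≈ 88.11°
pole (s+2000): 2000 + j1211 → |·| = √(2000²+1211²) = √5466521 ≈ 2338.1, ∠ = arctan(1211/2000) ≈ 31.19°
|T| = 20 · 1.5358e+06 / 2.8331e+06 ≈ 10.842
Gain = 20 log₁₀(10.842) ≈ 20.70 dB
∠T = 158.64° − 119.30° = 39.34°

At s = jω = j20000:
zero (s+100): 100 + j20000 → |·| = √(100²+20000²) = √400010000 ≈ 20000, ∠ = arctan(20000/100) ≈ 89.71°
zero (s+362): 362 + j20000 → |·| = √(362²+20000²) = √400131044 ≈ 20003, ∠ = arctan(20000/362) ≈ 88.96°
pole (s+40): 40 + j20000 → |·| = √(40²+20000²) = √400001600 ≈ 20000, ∠ = arctan(20000/40) ≈ 89.89°
pole (s+2000): 2000 + j20000 → |·| = √(2000²+20000²) = √404000000 ≈ 20100, ∠ = arctan(20000/2000) ≈ 84.29°
|T| = 20 · 4.0006e+08 / 4.02e+08 ≈ 19.903
Gain = 20 log₁₀(19.903) ≈ 25.98 dB
∠T = 178.67° − 174.18° = 4.49°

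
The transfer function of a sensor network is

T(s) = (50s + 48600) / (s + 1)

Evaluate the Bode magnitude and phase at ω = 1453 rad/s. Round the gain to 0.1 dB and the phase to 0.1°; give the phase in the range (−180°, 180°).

35.6 dB, -33.7°

Substitute s = j1453:
Numerator: 50(j1453) + 48600 = 48600 + j72650
Denominator: (j1453) + 1 = 1 + j1453
|N| = √(48600² + 72650²) ≈ 87407, ∠N ≈ 56.22°
|D| = √(1² + 1453²) ≈ 1453, ∠D ≈ 89.96°
|T| = 87407 / 1453 ≈ 60.156
Gain = 20 log₁₀(60.156) ≈ 35.59 dB
∠T = 56.22° − 89.96° = -33.74°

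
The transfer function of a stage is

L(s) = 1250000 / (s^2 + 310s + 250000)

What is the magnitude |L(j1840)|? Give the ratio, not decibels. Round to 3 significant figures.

At s = jω = j1840:
quadratic: (j1840)² + 310·j1840 + 250000 = -3135600 + j570400 → |·| ≈ 3.1871e+06, ∠ ≈ 169.69°
|L| = 1250000 / 3.1871e+06 ≈ 0.39221

0.392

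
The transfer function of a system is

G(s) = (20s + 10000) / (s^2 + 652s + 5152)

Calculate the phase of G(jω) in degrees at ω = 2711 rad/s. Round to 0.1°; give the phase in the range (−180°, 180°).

Substitute s = j2711:
Numerator: 20(j2711) + 10000 = 10000 + j54220
Denominator: (j2711)^2 + 652(j2711) + 5152 = -7344369 + j1767572
|N| = √(10000² + 54220²) ≈ 55134, ∠N ≈ 79.55°
|D| = √(7344369² + 1767572²) ≈ 7.5541e+06, ∠D ≈ 166.47°
∠G = 79.55° − 166.47° = -86.92°

-86.9°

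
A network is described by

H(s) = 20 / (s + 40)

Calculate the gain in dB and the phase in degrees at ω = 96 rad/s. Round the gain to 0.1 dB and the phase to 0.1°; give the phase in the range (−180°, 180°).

At s = jω = j96:
pole (s+40): 40 + j96 → |·| = √(40²+96²) = √10816 ≈ 104, ∠ = arctan(96/40) ≈ 67.38°
|H| = 20 / 104 ≈ 0.19231
Gain = 20 log₁₀(0.19231) ≈ -14.32 dB
∠H = 0.00° − 67.38° = -67.38°

-14.3 dB, -67.4°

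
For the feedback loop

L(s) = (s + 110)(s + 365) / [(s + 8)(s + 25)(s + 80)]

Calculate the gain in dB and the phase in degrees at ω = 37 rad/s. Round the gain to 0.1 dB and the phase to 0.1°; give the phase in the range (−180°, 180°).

At s = jω = j37:
zero (s+110): 110 + j37 → |·| = √(110²+37²) = √13469 ≈ 116.06, ∠ = arctan(37/110) ≈ 18.59°
zero (s+365): 365 + j37 → |·| = √(365²+37²) = √134594 ≈ 366.87, ∠ = arctan(37/365) ≈ 5.79°
pole (s+8): 8 + j37 → |·| = √(8²+37²) = √1433 ≈ 37.855, ∠ = arctan(37/8) ≈ 77.80°
pole (s+25): 25 + j37 → |·| = √(25²+37²) = √1994 ≈ 44.654, ∠ = arctan(37/25) ≈ 55.95°
pole (s+80): 80 + j37 → |·| = √(80²+37²) = √7769 ≈ 88.142, ∠ = arctan(37/80) ≈ 24.82°
|L| = 1 · 42579 / 1.4899e+05 ≈ 0.28578
Gain = 20 log₁₀(0.28578) ≈ -10.88 dB
∠L = 24.38° − 158.57° = -134.19°

-10.9 dB, -134.2°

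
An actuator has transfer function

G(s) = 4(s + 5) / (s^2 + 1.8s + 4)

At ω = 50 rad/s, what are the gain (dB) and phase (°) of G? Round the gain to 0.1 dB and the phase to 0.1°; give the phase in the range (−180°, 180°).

At s = jω = j50:
zero (s+5): 5 + j50 → |·| = √(5²+50²) = √2525 ≈ 50.249, ∠ = arctan(50/5) ≈ 84.29°
quadratic: (j50)² + 1.8·j50 + 4 = -2496 + j90 → |·| ≈ 2497.6, ∠ ≈ 177.93°
|G| = 4 · 50.249 / 2497.6 ≈ 0.080476
Gain = 20 log₁₀(0.080476) ≈ -21.89 dB
∠G = 84.29° − 177.93° = -93.64°

-21.9 dB, -93.6°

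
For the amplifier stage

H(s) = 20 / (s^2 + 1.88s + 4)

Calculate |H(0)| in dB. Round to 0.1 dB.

H(0) = 20 / 4 = 5
20 log₁₀(5) ≈ 13.98 dB

14.0 dB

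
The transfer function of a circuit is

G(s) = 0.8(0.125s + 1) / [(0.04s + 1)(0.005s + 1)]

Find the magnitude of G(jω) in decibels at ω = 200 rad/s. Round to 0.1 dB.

At ω = 200 rad/s:
zero (1 + j200·0.125) = 1 + j25 → |·| ≈ 25.02, ∠ ≈ 87.71°
pole (1 + j200·0.04) = 1 + j8 → |·| ≈ 8.0623, ∠ ≈ 82.87°
pole (1 + j200·0.005) = 1 + j1 → |·| ≈ 1.4142, ∠ ≈ 45.00°
|G| = 0.8 · 25.02 / (8.0623 · 1.4142) ≈ 1.7555
Gain = 20 log₁₀(1.7555) ≈ 4.89 dB

4.9 dB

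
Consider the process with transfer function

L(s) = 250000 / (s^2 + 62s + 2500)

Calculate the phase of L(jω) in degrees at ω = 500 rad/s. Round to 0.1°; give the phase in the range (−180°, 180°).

-172.9°

At s = jω = j500:
quadratic: (j500)² + 62·j500 + 2500 = -247500 + j31000 → |·| ≈ 2.4943e+05, ∠ ≈ 172.86°
∠L = 0.00° − 172.86° = -172.86°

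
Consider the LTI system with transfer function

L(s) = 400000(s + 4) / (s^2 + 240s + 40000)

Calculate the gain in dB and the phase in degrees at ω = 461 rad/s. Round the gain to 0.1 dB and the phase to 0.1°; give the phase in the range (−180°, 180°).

At s = jω = j461:
zero (s+4): 4 + j461 → |·| = √(4²+461²) = √212537 ≈ 461.02, ∠ = arctan(461/4) ≈ 89.50°
quadratic: (j461)² + 240·j461 + 40000 = -172521 + j110640 → |·| ≈ 2.0495e+05, ∠ ≈ 147.33°
|L| = 400000 · 461.02 / 2.0495e+05 ≈ 899.77
Gain = 20 log₁₀(899.77) ≈ 59.08 dB
∠L = 89.50° − 147.33° = -57.83°

59.1 dB, -57.8°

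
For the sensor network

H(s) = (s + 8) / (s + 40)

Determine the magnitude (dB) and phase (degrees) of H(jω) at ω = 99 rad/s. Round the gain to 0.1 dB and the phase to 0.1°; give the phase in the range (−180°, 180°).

At s = jω = j99:
zero (s+8): 8 + j99 → |·| = √(8²+99²) = √9865 ≈ 99.323, ∠ = arctan(99/8) ≈ 85.38°
pole (s+40): 40 + j99 → |·| = √(40²+99²) = √11401 ≈ 106.78, ∠ = arctan(99/40) ≈ 68.00°
|H| = 1 · 99.323 / 106.78 ≈ 0.93016
Gain = 20 log₁₀(0.93016) ≈ -0.63 dB
∠H = 85.38° − 68.00° = 17.38°

-0.6 dB, 17.4°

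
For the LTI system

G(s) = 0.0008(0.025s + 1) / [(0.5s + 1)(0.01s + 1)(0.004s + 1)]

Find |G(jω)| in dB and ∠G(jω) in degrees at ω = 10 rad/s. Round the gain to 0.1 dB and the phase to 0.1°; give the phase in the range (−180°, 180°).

At ω = 10 rad/s:
zero (1 + j10·0.025) = 1 + j0.25 → |·| ≈ 1.0308, ∠ ≈ 14.04°
pole (1 + j10·0.5) = 1 + j5 → |·| ≈ 5.099, ∠ ≈ 78.69°
pole (1 + j10·0.01) = 1 + j0.1 → |·| ≈ 1.005, ∠ ≈ 5.71°
pole (1 + j10·0.004) = 1 + j0.04 → |·| ≈ 1.0008, ∠ ≈ 2.29°
|G| = 0.0008 · 1.0308 / (5.099 · 1.005 · 1.0008) ≈ 0.00016079
Gain = 20 log₁₀(0.00016079) ≈ -75.87 dB
∠G = (14.04°) − (78.69° + 5.71° + 2.29°) = -72.65°

-75.9 dB, -72.7°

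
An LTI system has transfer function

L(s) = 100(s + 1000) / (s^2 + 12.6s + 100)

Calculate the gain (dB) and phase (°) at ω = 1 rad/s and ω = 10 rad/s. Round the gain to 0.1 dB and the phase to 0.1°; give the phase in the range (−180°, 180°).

At s = jω = j1:
zero (s+1000): 1000 + j1 → |·| = √(1000²+1²) = √1000001 ≈ 1000, ∠ = arctan(1/1000) ≈ 0.06°
quadratic: (j1)² + 12.6·j1 + 100 = 99 + j12.6 → |·| ≈ 99.799, ∠ ≈ 7.25°
|L| = 100 · 1000 / 99.799 ≈ 1002
Gain = 20 log₁₀(1002) ≈ 60.02 dB
∠L = 0.06° − 7.25° = -7.19°

At s = jω = j10:
zero (s+1000): 1000 + j10 → |·| = √(1000²+10²) = √1000100 ≈ 1000, ∠ = arctan(10/1000) ≈ 0.57°
quadratic: (j10)² + 12.6·j10 + 100 = 0 + j126 → |·| ≈ 126, ∠ ≈ 90.00°
|L| = 100 · 1000 / 126 ≈ 793.65
Gain = 20 log₁₀(793.65) ≈ 57.99 dB
∠L = 0.57° − 90.00° = -89.43°

ω = 1: 60.0 dB, -7.2°; ω = 10: 58.0 dB, -89.4°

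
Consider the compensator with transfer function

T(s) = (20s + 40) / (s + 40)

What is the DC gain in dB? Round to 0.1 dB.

T(0) = 40 / 40 = 1
20 log₁₀(1) ≈ 0.00 dB

0.0 dB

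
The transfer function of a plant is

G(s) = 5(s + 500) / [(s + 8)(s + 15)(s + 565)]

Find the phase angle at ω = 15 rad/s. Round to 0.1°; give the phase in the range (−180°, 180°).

At s = jω = j15:
zero (s+500): 500 + j15 → |·| = √(500²+15²) = √250225 ≈ 500.22, ∠ = arctan(15/500) ≈ 1.72°
pole (s+8): 8 + j15 → |·| = √(8²+15²) = √289 ≈ 17, ∠ = arctan(15/8) ≈ 61.93°
pole (s+15): 15 + j15 → |·| = √(15²+15²) = √450 ≈ 21.213, ∠ = arctan(15/15) ≈ 45.00°
pole (s+565): 565 + j15 → |·| = √(565²+15²) = √319450 ≈ 565.2, ∠ = arctan(15/565) ≈ 1.52°
∠G = 1.72° − 108.45° = -106.73°

-106.7°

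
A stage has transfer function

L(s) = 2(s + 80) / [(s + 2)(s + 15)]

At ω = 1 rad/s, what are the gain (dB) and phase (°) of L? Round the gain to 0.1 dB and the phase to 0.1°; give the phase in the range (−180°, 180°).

At s = jω = j1:
zero (s+80): 80 + j1 → |·| = √(80²+1²) = √6401 ≈ 80.006, ∠ = arctan(1/80) ≈ 0.72°
pole (s+2): 2 + j1 → |·| = √(2²+1²) = √5 ≈ 2.2361, ∠ = arctan(1/2) ≈ 26.57°
pole (s+15): 15 + j1 → |·| = √(15²+1²) = √226 ≈ 15.033, ∠ = arctan(1/15) ≈ 3.81°
|L| = 2 · 80.006 / 33.615 ≈ 4.7601
Gain = 20 log₁₀(4.7601) ≈ 13.55 dB
∠L = 0.72° − 30.38° = -29.66°

13.6 dB, -29.7°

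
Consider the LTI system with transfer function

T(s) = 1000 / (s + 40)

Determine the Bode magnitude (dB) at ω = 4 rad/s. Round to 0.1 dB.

At s = jω = j4:
pole (s+40): 40 + j4 → |·| = √(40²+4²) = √1616 ≈ 40.2, ∠ = arctan(4/40) ≈ 5.71°
|T| = 1000 / 40.2 ≈ 24.876
Gain = 20 log₁₀(24.876) ≈ 27.92 dB

27.9 dB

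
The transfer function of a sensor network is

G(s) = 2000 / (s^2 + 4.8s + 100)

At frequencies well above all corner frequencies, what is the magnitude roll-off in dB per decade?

-40 dB/decade

Each pole contributes −20 dB/decade at high frequency; each zero contributes +20 dB/decade.
Net: 0 zero(s) − 2 pole(s) → -40 dB/decade.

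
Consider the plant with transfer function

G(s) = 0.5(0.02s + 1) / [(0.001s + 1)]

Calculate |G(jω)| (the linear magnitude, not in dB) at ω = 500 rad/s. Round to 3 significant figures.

At ω = 500 rad/s:
zero (1 + j500·0.02) = 1 + j10 → |·| ≈ 10.05, ∠ ≈ 84.29°
pole (1 + j500·0.001) = 1 + j0.5 → |·| ≈ 1.118, ∠ ≈ 26.57°
|G| = 0.5 · 10.05 / (1.118) ≈ 4.4946

4.49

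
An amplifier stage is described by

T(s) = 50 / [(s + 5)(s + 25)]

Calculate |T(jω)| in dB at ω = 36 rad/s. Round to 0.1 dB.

At s = jω = j36:
pole (s+5): 5 + j36 → |·| = √(5²+36²) = √1321 ≈ 36.346, ∠ = arctan(36/5) ≈ 82.09°
pole (s+25): 25 + j36 → |·| = √(25²+36²) = √1921 ≈ 43.829, ∠ = arctan(36/25) ≈ 55.22°
|T| = 50 / 1593 ≈ 0.031387
Gain = 20 log₁₀(0.031387) ≈ -30.07 dB

-30.1 dB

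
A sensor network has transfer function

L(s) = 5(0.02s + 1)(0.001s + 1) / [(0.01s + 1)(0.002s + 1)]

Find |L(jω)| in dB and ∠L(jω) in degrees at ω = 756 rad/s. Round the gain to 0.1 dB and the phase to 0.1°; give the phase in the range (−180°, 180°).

At ω = 756 rad/s:
zero (1 + j756·0.02) = 1 + j15.12 → |·| ≈ 15.153, ∠ ≈ 86.22°
zero (1 + j756·0.001) = 1 + j0.756 → |·| ≈ 1.2536, ∠ ≈ 37.09°
pole (1 + j756·0.01) = 1 + j7.56 → |·| ≈ 7.6259, ∠ ≈ 82.46°
pole (1 + j756·0.002) = 1 + j1.512 → |·| ≈ 1.8128, ∠ ≈ 56.52°
|L| = 5 · 15.153 · 1.2536 / (7.6259 · 1.8128) ≈ 6.8705
Gain = 20 log₁₀(6.8705) ≈ 16.74 dB
∠L = (86.22° + 37.09°) − (82.46° + 56.52°) = -15.67°

16.7 dB, -15.7°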